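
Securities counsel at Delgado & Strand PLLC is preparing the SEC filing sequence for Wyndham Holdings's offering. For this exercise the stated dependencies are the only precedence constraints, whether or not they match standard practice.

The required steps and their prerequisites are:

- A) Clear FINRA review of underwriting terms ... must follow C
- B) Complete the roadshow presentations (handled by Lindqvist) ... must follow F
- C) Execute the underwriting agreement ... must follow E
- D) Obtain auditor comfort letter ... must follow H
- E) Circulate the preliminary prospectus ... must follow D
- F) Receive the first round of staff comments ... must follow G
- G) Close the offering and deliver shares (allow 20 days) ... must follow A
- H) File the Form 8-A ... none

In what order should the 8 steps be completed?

H → D → E → C → A → G → F → B

H is the only step with nothing outstanding, so it goes first.
Next only D has its prerequisites met → D.
That leaves E as the only ready step → E.
C needed E, now all done → C.
Next only A has its prerequisites met → A.
Next only G has its prerequisites met → G.
That leaves F as the only ready step → F.
B needed F, now all done → B.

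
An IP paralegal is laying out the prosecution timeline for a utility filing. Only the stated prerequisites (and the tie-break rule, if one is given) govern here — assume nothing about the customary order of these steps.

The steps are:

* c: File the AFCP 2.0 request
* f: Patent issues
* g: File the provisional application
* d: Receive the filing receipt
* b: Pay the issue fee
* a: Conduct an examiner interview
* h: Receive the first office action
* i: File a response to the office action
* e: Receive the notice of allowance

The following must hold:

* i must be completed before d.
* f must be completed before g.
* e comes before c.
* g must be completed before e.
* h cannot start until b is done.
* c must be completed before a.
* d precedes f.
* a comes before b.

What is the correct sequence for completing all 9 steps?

i has no prerequisites → i first.
d needed i, now all done → d.
Next only f has its prerequisites met → f.
g needed f, now all done → g.
Next only e has its prerequisites met → e.
That leaves c as the only ready step → c.
a needed c, now all done → a.
b needed a, now all done → b.
That leaves h as the only ready step → h.

i d f g e c a b h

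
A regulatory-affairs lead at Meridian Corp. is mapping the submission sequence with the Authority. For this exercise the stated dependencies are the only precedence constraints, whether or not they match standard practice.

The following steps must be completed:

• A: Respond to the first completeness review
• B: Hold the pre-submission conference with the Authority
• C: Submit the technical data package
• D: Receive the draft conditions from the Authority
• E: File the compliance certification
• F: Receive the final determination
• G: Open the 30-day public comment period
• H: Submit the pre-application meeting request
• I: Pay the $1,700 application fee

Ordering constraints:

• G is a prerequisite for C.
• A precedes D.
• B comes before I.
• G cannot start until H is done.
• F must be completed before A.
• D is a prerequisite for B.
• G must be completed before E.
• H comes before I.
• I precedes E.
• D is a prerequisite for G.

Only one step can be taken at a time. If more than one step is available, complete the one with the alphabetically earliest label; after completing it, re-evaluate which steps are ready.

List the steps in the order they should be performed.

F → A → D → B → H → G → C → I → E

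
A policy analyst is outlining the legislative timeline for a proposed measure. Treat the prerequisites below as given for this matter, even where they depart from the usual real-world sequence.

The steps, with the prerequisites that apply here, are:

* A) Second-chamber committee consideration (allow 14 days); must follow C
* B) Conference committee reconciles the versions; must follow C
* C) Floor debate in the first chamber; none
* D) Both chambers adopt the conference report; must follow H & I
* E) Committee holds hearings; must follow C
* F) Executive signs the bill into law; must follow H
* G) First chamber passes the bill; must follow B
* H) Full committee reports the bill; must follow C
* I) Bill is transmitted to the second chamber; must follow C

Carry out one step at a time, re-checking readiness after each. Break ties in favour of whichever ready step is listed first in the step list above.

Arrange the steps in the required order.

C, A, B, E, G, H, F, I, D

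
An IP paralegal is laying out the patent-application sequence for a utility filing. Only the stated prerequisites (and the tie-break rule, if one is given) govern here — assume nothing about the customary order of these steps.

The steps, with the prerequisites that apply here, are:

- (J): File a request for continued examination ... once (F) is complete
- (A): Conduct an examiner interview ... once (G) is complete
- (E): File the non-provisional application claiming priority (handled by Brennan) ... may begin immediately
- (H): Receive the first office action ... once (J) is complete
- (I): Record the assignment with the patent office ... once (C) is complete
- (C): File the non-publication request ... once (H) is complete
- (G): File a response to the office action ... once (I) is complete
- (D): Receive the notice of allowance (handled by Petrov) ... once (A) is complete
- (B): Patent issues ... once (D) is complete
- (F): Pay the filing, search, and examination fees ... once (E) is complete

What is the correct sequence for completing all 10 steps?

(E), (F), (J), (H), (C), (I), (G), (A), (D), (B)

(E) has no prerequisites → (E) first.
(F) needed (E), now all done → (F).
Next only (J) has its prerequisites met → (J).
That leaves (H) as the only ready step → (H).
(C) is the only step now ready → (C).
(I) needed (C), now all done → (I).
(G) needed (I), now all done → (G).
(A) is the only step now ready → (A).
(D) needed (A), now all done → (D).
(B) is the only step now ready → (B).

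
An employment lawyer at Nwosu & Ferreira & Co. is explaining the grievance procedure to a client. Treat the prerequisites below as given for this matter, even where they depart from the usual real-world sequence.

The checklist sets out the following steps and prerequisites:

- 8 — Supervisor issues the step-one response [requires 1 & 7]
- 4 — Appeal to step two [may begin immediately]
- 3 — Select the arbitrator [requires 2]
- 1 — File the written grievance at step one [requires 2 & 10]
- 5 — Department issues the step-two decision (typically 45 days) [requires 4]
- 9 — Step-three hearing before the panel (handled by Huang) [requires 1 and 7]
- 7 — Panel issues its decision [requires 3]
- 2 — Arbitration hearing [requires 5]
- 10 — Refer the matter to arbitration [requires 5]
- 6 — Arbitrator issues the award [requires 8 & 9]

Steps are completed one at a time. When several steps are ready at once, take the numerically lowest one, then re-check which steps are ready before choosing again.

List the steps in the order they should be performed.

4, 5, 2, 3, 7, 10, 1, 8, 9, 6

4 is the only step with nothing outstanding, so it goes first.
5 needed 4, now all done → 5.
Now 2 and 10 have their prerequisites met. 2 has the earlier label, so 2 next.
Ready: 3 and 10. 3 has the earlier label → 3.
7 now also ready, so the ready set is {7, 10}; 7 has the earlier label → 7.
10 is the only step now ready → 10.
1 is the only step now ready → 1.
Ready: 8 and 9. 8 has the earlier label → 8.
9 needed 1 and 7, now all done → 9.
6 needed 8 and 9, now all done → 6.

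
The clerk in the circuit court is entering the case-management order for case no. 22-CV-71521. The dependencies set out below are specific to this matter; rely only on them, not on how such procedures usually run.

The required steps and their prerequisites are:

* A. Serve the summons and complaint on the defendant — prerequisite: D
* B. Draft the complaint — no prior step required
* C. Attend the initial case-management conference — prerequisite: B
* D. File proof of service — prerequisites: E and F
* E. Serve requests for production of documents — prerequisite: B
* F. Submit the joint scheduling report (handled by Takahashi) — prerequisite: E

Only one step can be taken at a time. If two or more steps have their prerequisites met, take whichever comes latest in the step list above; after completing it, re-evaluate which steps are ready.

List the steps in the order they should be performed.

B → E → F → D → C → A

B is the only step with nothing outstanding, so it goes first.
E and C are both available; E is listed later → E.
Now F and C have their prerequisites met. F is listed later, so F next.
D now also ready, so the ready set is {D, C}; D is listed later → D.
Now C and A have their prerequisites met. C is listed later, so C next.
A needed D, now all done → A.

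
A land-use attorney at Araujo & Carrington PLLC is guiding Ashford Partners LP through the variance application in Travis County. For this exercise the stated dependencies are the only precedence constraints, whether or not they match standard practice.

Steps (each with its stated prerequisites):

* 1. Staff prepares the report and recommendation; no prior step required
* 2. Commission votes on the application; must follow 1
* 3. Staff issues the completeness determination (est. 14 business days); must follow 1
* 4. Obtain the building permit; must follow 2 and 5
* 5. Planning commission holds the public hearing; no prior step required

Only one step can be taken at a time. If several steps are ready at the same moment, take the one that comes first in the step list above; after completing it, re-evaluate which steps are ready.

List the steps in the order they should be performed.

Nothing is required for 1 and 5. 1 is listed earlier → 1 first.
Now 2, 3 and 5 have their prerequisites met. 2 is listed earlier, so 2 next.
Now 3 and 5 have their prerequisites met. 3 is listed earlier, so 3 next.
Next only 5 has its prerequisites met → 5.
Next only 4 has its prerequisites met → 4.

1 → 2 → 3 → 5 → 4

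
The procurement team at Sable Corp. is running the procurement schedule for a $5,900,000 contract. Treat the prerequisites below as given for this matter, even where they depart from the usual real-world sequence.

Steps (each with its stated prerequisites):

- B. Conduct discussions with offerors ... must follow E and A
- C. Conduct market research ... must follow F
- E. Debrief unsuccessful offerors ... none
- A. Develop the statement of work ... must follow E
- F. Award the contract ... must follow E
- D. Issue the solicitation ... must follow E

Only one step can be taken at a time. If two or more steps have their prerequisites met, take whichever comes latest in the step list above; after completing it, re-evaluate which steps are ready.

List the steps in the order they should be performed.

E D F A C B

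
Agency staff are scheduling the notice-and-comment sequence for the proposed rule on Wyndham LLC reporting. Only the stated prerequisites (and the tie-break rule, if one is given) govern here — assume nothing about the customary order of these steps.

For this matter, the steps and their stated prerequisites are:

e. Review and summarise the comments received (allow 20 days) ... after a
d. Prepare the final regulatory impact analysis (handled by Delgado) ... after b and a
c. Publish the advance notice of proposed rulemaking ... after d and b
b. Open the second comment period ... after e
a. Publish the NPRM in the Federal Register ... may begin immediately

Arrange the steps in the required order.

a e b d c

a is the only step with nothing outstanding, so it goes first.
e needed a, now all done → e.
Next only b has its prerequisites met → b.
d needed b and a, now all done → d.
c is the only step now ready → c.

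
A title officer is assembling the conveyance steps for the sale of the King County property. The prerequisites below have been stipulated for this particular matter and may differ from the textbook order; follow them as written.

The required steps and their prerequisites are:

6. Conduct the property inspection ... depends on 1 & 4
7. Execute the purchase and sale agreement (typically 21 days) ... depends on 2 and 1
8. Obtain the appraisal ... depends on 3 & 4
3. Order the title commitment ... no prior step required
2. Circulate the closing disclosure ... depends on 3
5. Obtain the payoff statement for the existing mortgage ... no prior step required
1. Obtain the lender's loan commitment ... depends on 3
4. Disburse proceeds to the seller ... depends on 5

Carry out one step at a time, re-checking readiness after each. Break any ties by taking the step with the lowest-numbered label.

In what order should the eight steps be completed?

3, 1, 2, 5, 4, 6, 7, 8

3 and 5 have no prerequisites; 3 has the earlier label, so 3 is first.
1 and 2 now also ready, so the ready set is {1, 2, 5}; 1 has the earlier label → 1.
Ready: 2 and 5. 2 has the earlier label → 2.
Ready: 5 and 7. 5 has the earlier label → 5.
Ready: 4 and 7. 4 has the earlier label → 4.
Ready: 6, 7 and 8. 6 has the earlier label → 6.
7 and 8 are both available; 7 has the earlier label → 7.
8 needed 3 and 4, now all done → 8.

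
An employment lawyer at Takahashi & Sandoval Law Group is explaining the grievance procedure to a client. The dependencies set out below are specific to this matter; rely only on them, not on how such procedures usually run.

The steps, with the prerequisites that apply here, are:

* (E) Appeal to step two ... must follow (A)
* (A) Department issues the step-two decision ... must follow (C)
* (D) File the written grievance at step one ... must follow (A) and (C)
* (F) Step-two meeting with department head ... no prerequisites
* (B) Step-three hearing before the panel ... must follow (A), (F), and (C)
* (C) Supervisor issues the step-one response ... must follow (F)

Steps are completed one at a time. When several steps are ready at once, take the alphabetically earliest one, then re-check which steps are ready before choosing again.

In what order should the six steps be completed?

(F), (C), (A), (B), (D), (E)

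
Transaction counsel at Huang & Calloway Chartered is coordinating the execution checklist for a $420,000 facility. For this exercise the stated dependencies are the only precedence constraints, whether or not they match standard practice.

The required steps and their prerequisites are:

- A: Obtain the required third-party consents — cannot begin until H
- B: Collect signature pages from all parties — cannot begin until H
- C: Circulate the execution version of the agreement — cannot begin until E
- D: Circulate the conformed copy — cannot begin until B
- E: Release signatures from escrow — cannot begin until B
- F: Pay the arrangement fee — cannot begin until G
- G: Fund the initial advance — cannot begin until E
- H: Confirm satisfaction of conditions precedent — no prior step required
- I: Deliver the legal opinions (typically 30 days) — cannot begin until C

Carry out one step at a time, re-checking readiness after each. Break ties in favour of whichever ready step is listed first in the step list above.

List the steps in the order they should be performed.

H A B D E C G F I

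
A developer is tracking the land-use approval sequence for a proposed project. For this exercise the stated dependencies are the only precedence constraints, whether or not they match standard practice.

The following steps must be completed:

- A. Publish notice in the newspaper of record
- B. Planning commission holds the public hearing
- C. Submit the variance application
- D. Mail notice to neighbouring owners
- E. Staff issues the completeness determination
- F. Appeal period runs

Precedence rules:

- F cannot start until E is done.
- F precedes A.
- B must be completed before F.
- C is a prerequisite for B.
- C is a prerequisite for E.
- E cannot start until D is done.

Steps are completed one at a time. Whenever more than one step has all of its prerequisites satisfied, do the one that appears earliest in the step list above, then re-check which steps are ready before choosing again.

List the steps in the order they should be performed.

Nothing is required for C and D. C is listed earlier → C first.
B now also ready, so the ready set is {B, D}; B is listed earlier → B.
Next only D has its prerequisites met → D.
That leaves E as the only ready step → E.
F needed B and E, now all done → F.
A needed F, now all done → A.

C → B → D → E → F → A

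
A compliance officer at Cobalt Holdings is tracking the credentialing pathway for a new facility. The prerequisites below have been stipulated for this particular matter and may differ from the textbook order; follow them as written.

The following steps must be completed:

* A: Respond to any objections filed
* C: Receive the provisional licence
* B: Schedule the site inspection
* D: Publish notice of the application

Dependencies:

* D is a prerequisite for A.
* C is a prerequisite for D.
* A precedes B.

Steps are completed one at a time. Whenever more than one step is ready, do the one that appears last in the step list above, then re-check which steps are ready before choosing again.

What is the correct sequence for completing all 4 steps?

C → D → A → B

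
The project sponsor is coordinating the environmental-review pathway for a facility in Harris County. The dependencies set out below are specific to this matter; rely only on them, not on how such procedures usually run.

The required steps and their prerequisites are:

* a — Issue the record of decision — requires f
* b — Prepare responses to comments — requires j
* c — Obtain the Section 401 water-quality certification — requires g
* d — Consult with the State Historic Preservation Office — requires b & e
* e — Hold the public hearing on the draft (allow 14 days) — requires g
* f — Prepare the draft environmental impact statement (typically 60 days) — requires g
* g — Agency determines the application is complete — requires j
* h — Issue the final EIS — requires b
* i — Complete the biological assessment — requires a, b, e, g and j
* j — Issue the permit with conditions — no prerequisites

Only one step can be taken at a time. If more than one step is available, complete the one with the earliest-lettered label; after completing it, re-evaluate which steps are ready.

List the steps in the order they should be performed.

j → b → g → c → e → d → f → a → h → i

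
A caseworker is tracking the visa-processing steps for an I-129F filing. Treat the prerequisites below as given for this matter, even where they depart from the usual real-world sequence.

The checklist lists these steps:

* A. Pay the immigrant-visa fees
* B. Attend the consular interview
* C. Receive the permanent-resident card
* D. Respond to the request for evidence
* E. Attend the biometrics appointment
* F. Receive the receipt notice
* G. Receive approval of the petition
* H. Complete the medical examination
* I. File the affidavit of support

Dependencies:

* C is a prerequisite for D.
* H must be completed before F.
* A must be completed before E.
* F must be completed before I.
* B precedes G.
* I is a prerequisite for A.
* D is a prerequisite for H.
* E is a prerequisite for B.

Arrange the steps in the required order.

C has no prerequisites → C first.
D needed C, now all done → D.
H needed D, now all done → H.
F needed H, now all done → F.
Next only I has its prerequisites met → I.
Next only A has its prerequisites met → A.
E needed A, now all done → E.
B needed E, now all done → B.
G needed B, now all done → G.

C D H F I A E B G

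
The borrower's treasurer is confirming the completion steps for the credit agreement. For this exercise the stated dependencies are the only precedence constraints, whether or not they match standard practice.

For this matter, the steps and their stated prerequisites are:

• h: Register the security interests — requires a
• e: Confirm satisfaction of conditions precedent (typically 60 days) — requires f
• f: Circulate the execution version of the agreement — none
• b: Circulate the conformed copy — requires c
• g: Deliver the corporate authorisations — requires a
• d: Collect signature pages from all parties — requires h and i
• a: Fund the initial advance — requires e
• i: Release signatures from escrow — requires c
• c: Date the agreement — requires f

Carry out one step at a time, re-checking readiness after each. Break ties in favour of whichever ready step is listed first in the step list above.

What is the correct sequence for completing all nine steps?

f is the only step with nothing outstanding, so it goes first.
Now e and c have their prerequisites met. e is listed earlier, so e next.
Ready: a and c. a is listed earlier → a.
h and g now also ready, so the ready set is {h, g, c}; h is listed earlier → h.
Now g and c have their prerequisites met. g is listed earlier, so g next.
c needed f, now all done → c.
b and i are both available; b is listed earlier → b.
i needed c, now all done → i.
d is the only step now ready → d.

f e a h g c b i d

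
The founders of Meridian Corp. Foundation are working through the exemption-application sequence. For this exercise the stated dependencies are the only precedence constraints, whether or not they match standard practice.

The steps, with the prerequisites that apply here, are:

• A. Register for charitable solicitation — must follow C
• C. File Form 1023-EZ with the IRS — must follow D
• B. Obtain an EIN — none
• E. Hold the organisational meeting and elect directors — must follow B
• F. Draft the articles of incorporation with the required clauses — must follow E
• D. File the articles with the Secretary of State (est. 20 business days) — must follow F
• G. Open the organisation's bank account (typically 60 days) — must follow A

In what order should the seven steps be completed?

B E F D C A G

B has no prerequisites → B first.
E needed B, now all done → E.
F needed E, now all done → F.
Next only D has its prerequisites met → D.
C needed D, now all done → C.
A needed C, now all done → A.
Next only G has its prerequisites met → G.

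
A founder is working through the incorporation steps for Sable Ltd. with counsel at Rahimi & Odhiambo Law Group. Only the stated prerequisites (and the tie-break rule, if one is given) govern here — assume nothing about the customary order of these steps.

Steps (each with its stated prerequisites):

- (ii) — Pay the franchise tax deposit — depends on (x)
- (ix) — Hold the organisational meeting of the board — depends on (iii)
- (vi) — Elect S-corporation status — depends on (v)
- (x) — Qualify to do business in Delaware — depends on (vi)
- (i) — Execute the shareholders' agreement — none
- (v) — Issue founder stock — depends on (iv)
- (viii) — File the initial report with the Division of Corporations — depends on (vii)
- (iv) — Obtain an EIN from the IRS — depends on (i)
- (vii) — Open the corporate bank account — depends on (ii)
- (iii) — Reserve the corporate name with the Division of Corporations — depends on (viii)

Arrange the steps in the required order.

(i), (iv), (v), (vi), (x), (ii), (vii), (viii), (iii), (ix)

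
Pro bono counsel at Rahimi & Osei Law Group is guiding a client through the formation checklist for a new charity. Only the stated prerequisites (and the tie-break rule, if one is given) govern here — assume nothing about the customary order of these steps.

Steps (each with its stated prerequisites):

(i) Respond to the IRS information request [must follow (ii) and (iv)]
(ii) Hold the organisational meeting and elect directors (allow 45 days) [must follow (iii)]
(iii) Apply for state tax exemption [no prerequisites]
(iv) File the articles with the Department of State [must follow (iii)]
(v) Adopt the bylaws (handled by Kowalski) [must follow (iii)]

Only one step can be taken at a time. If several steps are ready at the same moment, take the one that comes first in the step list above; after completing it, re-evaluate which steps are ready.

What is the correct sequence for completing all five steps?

(iii), (ii), (iv), (i), (v)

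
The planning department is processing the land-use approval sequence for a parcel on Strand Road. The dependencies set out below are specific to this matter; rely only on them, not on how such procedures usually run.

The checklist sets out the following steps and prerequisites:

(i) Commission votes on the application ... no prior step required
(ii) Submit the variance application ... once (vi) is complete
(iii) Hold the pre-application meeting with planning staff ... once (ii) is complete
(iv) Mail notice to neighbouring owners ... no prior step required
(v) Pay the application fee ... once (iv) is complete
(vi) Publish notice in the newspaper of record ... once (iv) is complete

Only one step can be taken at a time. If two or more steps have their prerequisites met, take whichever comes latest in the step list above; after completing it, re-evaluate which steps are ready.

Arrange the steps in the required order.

(iv) → (vi) → (v) → (ii) → (iii) → (i)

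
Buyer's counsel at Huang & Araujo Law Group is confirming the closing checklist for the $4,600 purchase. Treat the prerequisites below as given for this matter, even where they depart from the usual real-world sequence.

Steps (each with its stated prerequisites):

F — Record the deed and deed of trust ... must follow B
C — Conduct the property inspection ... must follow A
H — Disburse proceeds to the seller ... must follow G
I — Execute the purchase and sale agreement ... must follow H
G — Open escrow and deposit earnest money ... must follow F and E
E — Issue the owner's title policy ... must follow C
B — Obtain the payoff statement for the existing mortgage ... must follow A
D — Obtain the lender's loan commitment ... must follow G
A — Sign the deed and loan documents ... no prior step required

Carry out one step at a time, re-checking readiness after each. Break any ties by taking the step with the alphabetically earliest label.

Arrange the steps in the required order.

A is the only step with nothing outstanding, so it goes first.
B and C are both available; B has the earlier label → B.
F now also ready, so the ready set is {C, F}; C has the earlier label → C.
Now E and F have their prerequisites met. E has the earlier label, so E next.
F needed B, now all done → F.
G needed E and F, now all done → G.
Now D and H have their prerequisites met. D has the earlier label, so D next.
H is the only step now ready → H.
I needed H, now all done → I.

A B C E F G D H I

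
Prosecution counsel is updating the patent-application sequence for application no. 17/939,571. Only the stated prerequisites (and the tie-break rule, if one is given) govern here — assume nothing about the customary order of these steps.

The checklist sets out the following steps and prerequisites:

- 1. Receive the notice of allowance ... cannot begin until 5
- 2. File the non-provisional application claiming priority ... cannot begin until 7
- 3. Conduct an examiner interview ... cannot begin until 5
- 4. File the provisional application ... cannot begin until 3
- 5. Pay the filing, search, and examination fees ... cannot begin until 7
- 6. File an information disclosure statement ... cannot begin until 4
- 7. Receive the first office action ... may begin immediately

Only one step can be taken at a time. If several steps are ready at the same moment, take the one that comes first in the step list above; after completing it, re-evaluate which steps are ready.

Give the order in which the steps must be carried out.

7 is the only step with nothing outstanding, so it goes first.
Ready: 2 and 5. 2 is listed earlier → 2.
Next only 5 has its prerequisites met → 5.
1 and 3 are both available; 1 is listed earlier → 1.
3 is the only step now ready → 3.
4 needed 3, now all done → 4.
6 is the only step now ready → 6.

7, 2, 5, 1, 3, 4, 6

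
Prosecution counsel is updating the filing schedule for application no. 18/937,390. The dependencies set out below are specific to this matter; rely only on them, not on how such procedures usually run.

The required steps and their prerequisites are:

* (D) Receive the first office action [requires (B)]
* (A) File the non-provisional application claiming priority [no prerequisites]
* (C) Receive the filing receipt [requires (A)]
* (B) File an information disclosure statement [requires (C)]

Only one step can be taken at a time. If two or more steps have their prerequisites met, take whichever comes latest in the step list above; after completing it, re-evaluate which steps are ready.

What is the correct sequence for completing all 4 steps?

(A) (C) (B) (D)

(A) has no prerequisites → (A) first.
(C) needed (A), now all done → (C).
(B) is the only step now ready → (B).
Next only (D) has its prerequisites met → (D).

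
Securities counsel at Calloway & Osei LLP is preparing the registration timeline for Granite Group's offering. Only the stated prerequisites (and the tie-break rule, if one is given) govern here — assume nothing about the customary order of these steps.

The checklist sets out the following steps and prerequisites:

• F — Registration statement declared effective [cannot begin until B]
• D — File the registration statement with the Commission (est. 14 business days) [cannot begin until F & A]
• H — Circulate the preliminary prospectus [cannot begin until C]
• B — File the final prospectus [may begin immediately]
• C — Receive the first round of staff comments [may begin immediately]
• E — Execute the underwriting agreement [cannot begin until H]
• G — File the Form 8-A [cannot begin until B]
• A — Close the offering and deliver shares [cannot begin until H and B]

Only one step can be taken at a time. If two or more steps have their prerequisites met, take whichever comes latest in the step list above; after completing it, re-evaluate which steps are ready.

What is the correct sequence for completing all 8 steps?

C → B → G → H → A → E → F → D

C and B have no prerequisites; C is listed later, so C is first.
H now also ready, so the ready set is {B, H}; B is listed later → B.
G and F now also ready, so the ready set is {G, H, F}; G is listed later → G.
Now H and F have their prerequisites met. H is listed later, so H next.
A and E now also ready, so the ready set is {A, E, F}; A is listed later → A.
E and F are both available; E is listed later → E.
F needed B, now all done → F.
D is the only step now ready → D.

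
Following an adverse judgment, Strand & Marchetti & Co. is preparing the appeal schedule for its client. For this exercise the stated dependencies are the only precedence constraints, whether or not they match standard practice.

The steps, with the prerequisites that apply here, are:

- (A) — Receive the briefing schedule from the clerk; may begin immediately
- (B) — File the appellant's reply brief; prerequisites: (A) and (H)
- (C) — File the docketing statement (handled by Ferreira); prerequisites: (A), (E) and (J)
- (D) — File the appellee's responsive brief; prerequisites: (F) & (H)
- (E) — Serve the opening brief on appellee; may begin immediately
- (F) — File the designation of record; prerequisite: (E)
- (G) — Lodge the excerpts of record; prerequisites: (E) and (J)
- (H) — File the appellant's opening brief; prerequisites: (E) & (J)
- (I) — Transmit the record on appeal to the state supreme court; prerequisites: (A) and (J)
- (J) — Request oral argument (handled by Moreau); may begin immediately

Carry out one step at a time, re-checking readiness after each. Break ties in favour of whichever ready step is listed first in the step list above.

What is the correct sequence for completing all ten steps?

(A) → (E) → (F) → (J) → (C) → (G) → (H) → (B) → (D) → (I)

Nothing is required for (A), (E) and (J). (A) is listed earlier → (A) first.
Ready: (E) and (J). (E) is listed earlier → (E).
(F) now also ready, so the ready set is {(F), (J)}; (F) is listed earlier → (F).
Next only (J) has its prerequisites met → (J).
(C), (G), (H) and (I) are all available; (C) is listed earlier → (C).
Now (G), (H) and (I) have their prerequisites met. (G) is listed earlier, so (G) next.
(H) and (I) are both available; (H) is listed earlier → (H).
(B) and (D) now also ready, so the ready set is {(B), (D), (I)}; (B) is listed earlier → (B).
Now (D) and (I) have their prerequisites met. (D) is listed earlier, so (D) next.
That leaves (I) as the only ready step → (I).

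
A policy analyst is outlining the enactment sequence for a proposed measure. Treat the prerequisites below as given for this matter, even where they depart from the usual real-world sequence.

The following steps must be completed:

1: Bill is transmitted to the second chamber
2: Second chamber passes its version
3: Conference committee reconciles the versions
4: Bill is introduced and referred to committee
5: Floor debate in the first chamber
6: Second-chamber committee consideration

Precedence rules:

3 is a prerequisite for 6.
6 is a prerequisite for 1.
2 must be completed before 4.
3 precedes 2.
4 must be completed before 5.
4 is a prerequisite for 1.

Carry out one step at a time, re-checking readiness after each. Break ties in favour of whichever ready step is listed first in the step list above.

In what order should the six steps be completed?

Only 3 has no prerequisites, so it is first.
2 and 6 are both available; 2 is listed earlier → 2.
4 and 6 are both available; 4 is listed earlier → 4.
Now 5 and 6 have their prerequisites met. 5 is listed earlier, so 5 next.
That leaves 6 as the only ready step → 6.
1 needed 4 and 6, now all done → 1.

3 → 2 → 4 → 5 → 6 → 1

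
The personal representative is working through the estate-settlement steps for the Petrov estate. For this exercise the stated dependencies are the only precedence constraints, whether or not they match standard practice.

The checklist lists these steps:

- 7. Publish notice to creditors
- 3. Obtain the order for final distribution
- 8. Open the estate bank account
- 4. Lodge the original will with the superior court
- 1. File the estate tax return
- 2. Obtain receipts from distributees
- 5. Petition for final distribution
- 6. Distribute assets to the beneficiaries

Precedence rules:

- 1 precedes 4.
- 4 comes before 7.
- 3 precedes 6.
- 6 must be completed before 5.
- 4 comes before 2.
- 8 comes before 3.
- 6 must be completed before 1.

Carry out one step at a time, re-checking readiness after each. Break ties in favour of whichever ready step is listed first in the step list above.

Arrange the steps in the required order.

8 3 6 1 4 7 2 5

Only 8 has no prerequisites, so it is first.
3 needed 8, now all done → 3.
6 needed 3, now all done → 6.
1 and 5 are both available; 1 is listed earlier → 1.
4 now also ready, so the ready set is {4, 5}; 4 is listed earlier → 4.
Ready: 7, 2 and 5. 7 is listed earlier → 7.
Now 2 and 5 have their prerequisites met. 2 is listed earlier, so 2 next.
5 is the only step now ready → 5.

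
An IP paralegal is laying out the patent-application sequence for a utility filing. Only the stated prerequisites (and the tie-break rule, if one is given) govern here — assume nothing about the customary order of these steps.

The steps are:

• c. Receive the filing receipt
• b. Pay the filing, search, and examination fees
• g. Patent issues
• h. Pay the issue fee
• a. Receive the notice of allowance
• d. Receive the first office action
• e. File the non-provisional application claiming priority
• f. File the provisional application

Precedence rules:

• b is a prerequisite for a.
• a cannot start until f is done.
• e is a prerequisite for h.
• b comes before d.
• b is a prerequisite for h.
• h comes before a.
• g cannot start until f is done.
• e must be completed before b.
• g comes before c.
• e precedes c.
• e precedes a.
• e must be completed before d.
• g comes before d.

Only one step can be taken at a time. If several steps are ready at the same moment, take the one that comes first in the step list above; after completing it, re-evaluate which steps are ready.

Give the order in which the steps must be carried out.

e and f have no prerequisites; e is listed earlier, so e is first.
b now also ready, so the ready set is {b, f}; b is listed earlier → b.
h now also ready, so the ready set is {h, f}; h is listed earlier → h.
Next only f has its prerequisites met → f.
Ready: g and a. g is listed earlier → g.
c, a and d are all available; c is listed earlier → c.
Now a and d have their prerequisites met. a is listed earlier, so a next.
That leaves d as the only ready step → d.

e, b, h, f, g, c, a, d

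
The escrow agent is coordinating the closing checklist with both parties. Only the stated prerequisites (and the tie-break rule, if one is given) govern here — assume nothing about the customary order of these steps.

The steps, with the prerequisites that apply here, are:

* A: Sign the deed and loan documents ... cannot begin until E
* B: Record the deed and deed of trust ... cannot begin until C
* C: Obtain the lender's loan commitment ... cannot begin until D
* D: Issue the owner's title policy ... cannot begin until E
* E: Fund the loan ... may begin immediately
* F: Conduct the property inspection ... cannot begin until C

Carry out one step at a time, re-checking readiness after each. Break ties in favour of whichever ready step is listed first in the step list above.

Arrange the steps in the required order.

E has no prerequisites → E first.
A and D are both available; A is listed earlier → A.
D needed E, now all done → D.
Next only C has its prerequisites met → C.
B and F are both available; B is listed earlier → B.
F needed C, now all done → F.

E, A, D, C, B, F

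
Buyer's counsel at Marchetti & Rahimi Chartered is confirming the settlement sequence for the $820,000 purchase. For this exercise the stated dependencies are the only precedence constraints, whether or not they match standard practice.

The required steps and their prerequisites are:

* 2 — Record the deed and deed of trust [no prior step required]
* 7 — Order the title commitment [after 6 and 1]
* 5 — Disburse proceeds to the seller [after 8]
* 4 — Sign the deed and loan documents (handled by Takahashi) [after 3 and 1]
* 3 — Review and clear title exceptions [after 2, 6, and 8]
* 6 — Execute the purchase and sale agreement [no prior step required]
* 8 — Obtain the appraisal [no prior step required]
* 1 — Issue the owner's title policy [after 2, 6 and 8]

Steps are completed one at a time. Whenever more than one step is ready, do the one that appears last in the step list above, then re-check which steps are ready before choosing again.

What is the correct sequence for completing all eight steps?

8 → 6 → 5 → 2 → 1 → 3 → 4 → 7

8, 6 and 2 have no prerequisites; 8 is listed later, so 8 is first.
5 now also ready, so the ready set is {6, 5, 2}; 6 is listed later → 6.
Ready: 5 and 2. 5 is listed later → 5.
2 is the only step now ready → 2.
Now 1 and 3 have their prerequisites met. 1 is listed later, so 1 next.
Ready: 3 and 7. 3 is listed later → 3.
4 now also ready, so the ready set is {4, 7}; 4 is listed later → 4.
7 needed 1 and 6, now all done → 7.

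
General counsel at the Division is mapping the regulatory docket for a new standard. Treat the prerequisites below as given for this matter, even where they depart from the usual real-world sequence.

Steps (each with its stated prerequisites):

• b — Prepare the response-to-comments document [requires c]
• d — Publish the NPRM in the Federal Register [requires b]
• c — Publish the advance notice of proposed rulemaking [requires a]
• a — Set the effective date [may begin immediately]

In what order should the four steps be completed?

a is the only step with nothing outstanding, so it goes first.
That leaves c as the only ready step → c.
b needed c, now all done → b.
d needed b, now all done → d.

a → c → b → d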